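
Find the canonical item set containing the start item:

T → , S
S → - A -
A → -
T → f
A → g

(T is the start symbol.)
{ [T → . , S], [T → . f], [T' → . T] }

First, augment the grammar with T' → T
I₀ = CLOSURE({ [T' → . T] }):
  [T' → . T] has the dot before T: add [T → . , S], [T → . f]
No further items can be added.

I₀ = { [T → . , S], [T → . f], [T' → . T] }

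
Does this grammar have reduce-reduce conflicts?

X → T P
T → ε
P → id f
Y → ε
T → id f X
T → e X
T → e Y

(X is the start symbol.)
A reduce-reduce conflict occurs when an LR(0) state has two complete items [A → α .] and [B → β .] — both call for a reduction, and with no lookahead the parser cannot choose between them.

Augment with X' → X and build the canonical LR(0) collection (I0 = CLOSURE({[X' → . X]}), then GOTO on every symbol after a dot until no new states appear). It has 12 states:
  I0: { [T → . e X], [T → . e Y], [T → . id f X], [T → .], [X → . T P], [X' → . X] }  — shift, reduce
  I1: { [P → . id f], [X → T . P] }  — shift
  I2: { [X' → X .] }  — accept
  I3: { [T → . e X], [T → . e Y], [T → . id f X], [T → .], [T → e . X], [T → e . Y], [X → . T P], [Y → .] }  — shift, 2 reduces
  I4: { [T → id . f X] }  — shift
  I5: { [T → . e X], [T → . e Y], [T → . id f X], [T → .], [T → id f . X], [X → . T P] }  — shift, reduce
  I6: { [T → id f X .] }  — reduce
  I7: { [T → e X .] }  — reduce
  I8: { [T → e Y .] }  — reduce
  I9: { [X → T P .] }  — reduce
  I10: { [P → id . f] }  — shift
  I11: { [P → id f .] }  — reduce

I3 contains complete items [T → .], [Y → .] — reduce-reduce conflict.

Answer: Yes — I3: [T → .] vs [Y → .]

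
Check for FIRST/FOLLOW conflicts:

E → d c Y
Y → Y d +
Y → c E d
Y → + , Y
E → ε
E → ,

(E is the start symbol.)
Yes. E → d c Y with FOLLOW(E) on { 'd' }

Nullable non-terminals: E.

E: nullable alternative(s) E → ε; FOLLOW(E) = { $, 'd' }
  E → d c Y: FIRST \ {ε} = { 'd' } — overlaps FOLLOW(E) on { 'd' }: CONFLICT
  E → ε: FIRST \ {ε} = { } — this is the only nullable alternative, skip
  E → ,: FIRST \ {ε} = { ',' } — disjoint from FOLLOW(E)

Y has no nullable alternative, so no FIRST/FOLLOW check is needed there.

So the grammar has 1 FIRST/FOLLOW conflict (marked CONFLICT above).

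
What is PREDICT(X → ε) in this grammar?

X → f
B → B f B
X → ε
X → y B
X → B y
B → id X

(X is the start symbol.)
{ $, 'f', 'y' }

PREDICT(X → ε) = (FIRST(RHS) \ {ε}) ∪ (FOLLOW(X) if ε ∈ FIRST(RHS), i.e. RHS ⇒* ε)
The right-hand side is ε (FIRST(ε) = { ε }), so the predict set is FOLLOW(X) = { $, 'f', 'y' }
PREDICT(X → ε) = { $, 'f', 'y' }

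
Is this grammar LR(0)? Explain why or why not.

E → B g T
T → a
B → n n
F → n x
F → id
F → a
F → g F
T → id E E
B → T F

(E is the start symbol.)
A grammar is LR(0) if no state in the canonical LR(0) collection has:
  - both a shift item (dot before a terminal) and a complete item (shift-reduce conflict), or
  - two or more complete items (reduce-reduce conflict; the accept item [E' → E .] counts as a complete item here).

Augment with E' → E and build the canonical LR(0) collection (I0 = CLOSURE({[E' → . E]}), then GOTO on every symbol after a dot until no new states appear). It has 19 states:
  I0: { [B → . T F], [B → . n n], [E → . B g T], [E' → . E], [T → . a], [T → . id E E] }  — shift
  I1: { [E → B . g T] }  — shift
  I2: { [E' → E .] }  — accept
  I3: { [B → T . F], [F → . a], [F → . g F], [F → . id], [F → . n x] }  — shift
  I4: { [T → a .] }  — reduce
  I5: { [B → . T F], [B → . n n], [E → . B g T], [T → . a], [T → . id E E], [T → id . E E] }  — shift
  I6: { [B → n . n] }  — shift
  I7: { [B → n n .] }  — reduce
  I8: { [B → . T F], [B → . n n], [E → . B g T], [T → . a], [T → . id E E], [T → id E . E] }  — shift
  I9: { [T → id E E .] }  — reduce
  I10: { [B → T F .] }  — reduce
  I11: { [F → a .] }  — reduce
  I12: { [F → . a], [F → . g F], [F → . id], [F → . n x], [F → g . F] }  — shift
  I13: { [F → id .] }  — reduce
  I14: { [F → n . x] }  — shift
  I15: { [F → n x .] }  — reduce
  I16: { [F → g F .] }  — reduce
  I17: { [E → B g . T], [T → . a], [T → . id E E] }  — shift
  I18: { [E → B g T .] }  — reduce

Every state is either a pure shift/goto state or contains exactly one complete item and nothing to shift — no conflicts. The grammar is LR(0).

Answer: Yes, the grammar is LR(0)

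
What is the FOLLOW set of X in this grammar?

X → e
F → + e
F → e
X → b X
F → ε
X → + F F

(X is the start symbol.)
To compute FOLLOW(X), find every occurrence of X on a right-hand side N → α X β: add FIRST(β) \ {ε}, and if β is empty or nullable also add FOLLOW(N). Iterate to a fixed point.

X is the start symbol, so $ ∈ FOLLOW(X).
In X → b X: X is at the end; this adds FOLLOW(X) to itself — nothing new

Taking the union: FOLLOW(X) = { $ }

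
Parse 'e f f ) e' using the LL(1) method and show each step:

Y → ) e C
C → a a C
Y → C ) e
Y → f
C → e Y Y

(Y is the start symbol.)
LL(1) parsing maintains a stack (initially the start symbol over $) and the input. At each step: if the stack top is a terminal, match it against the current input token; if it is a non-terminal N, replace it with the RHS of M[N, lookahead] (the unique production whose predict set contains the lookahead).

Stack is shown with the top on the left.

Stack        Input        Action
--------------------------------
Y $          e f f ) e $  output Y → C ) e
C ) e $      e f f ) e $  output C → e Y Y
e Y Y ) e $  e f f ) e $  match 'e'
Y Y ) e $    f f ) e $    output Y → f
f Y ) e $    f f ) e $    match 'f'
Y ) e $      f ) e $      output Y → f
f ) e $      f ) e $      match 'f'
) e $        ) e $        match ')'
e $          e $          match 'e'
$            $            accept

The string is accepted.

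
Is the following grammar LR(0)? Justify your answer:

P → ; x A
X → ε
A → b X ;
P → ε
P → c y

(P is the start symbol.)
No. Shift-reduce conflict between [P → .] and [P → . ; x A]

A grammar is LR(0) if no state in the canonical LR(0) collection has:
  - both a shift item (dot before a terminal) and a complete item (shift-reduce conflict), or
  - two or more complete items (reduce-reduce conflict; the accept item [P' → P .] counts as a complete item here).

Augment with P' → P and build the canonical LR(0) collection (I0 = CLOSURE({[P' → . P]}), then GOTO on every symbol after a dot until no new states appear). It has 10 states:
  I0: { [P → . ; x A], [P → . c y], [P → .], [P' → . P] }  — shift, reduce
  I1: { [P → ; . x A] }  — shift
  I2: { [P' → P .] }  — accept
  I3: { [P → c . y] }  — shift
  I4: { [P → c y .] }  — reduce
  I5: { [A → . b X ;], [P → ; x . A] }  — shift
  I6: { [P → ; x A .] }  — reduce
  I7: { [A → b . X ;], [X → .] }  — reduce
  I8: { [A → b X . ;] }  — shift
  I9: { [A → b X ; .] }  — reduce

Conflict in state I0:
  Shift-reduce conflict between [P → .] and [P → . ; x A]
So the grammar is NOT LR(0).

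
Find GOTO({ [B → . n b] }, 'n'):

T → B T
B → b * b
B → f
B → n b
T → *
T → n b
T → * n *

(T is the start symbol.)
GOTO(I, 'n') = CLOSURE({ [A → αX.β] : [A → α.Xβ] ∈ I, X = 'n' })

Items with dot before 'n', with the dot advanced:
  [B → . n b] → [B → n . b]
Closure adds nothing (no advanced item has the dot before a non-terminal).

GOTO = { [B → n . b] }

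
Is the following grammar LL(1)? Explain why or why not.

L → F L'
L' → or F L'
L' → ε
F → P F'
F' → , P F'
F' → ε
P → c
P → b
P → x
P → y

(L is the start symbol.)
A grammar is LL(1) if for each non-terminal N with multiple productions, the predict sets of those productions are pairwise disjoint, where PREDICT(N → α) = (FIRST(α) \ {ε}) ∪ (FOLLOW(N) if α ⇒* ε).

Relevant sets:
  FOLLOW(L') = { $ }
  FOLLOW(F') = { $, 'or' }

For L':
  PREDICT(L' → or F L') = { 'or' }
  PREDICT(L' → ε) = { $ }
For F':
  PREDICT(F' → ',' P F') = { ',' }
  PREDICT(F' → ε) = { $, 'or' }
For P:
  PREDICT(P → c) = { 'c' }
  PREDICT(P → b) = { 'b' }
  PREDICT(P → x) = { 'x' }
  PREDICT(P → y) = { 'y' }
L, F have a single production, so nothing to check there.

All predict sets are disjoint. The grammar IS LL(1).

Answer: Yes, the grammar is LL(1).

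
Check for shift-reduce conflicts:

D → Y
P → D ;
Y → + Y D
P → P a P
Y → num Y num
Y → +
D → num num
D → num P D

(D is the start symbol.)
Yes — I1: [Y → + .] vs [Y → . +]; I7: [D → Y .] vs [Y → num Y . num]; I8: [D → num num .] vs [D → . num P D]; I12: [P → P a P .] vs [P → P . a P]

Augment with D' → D and build the canonical LR(0) collection (I0 = CLOSURE({[D' → . D]}), then GOTO on every symbol after a dot until no new states appear). It has 18 states:
  I0: { [D → . Y], [D → . num P D], [D → . num num], [D' → . D], [Y → . + Y D], [Y → . +], [Y → . num Y num] }  — shift
  I1: { [Y → + . Y D], [Y → + .], [Y → . + Y D], [Y → . +], [Y → . num Y num] }  — shift, reduce
  I2: { [D' → D .] }  — accept
  I3: { [D → Y .] }  — reduce
  I4: { [D → . Y], [D → . num P D], [D → . num num], [D → num . P D], [D → num . num], [P → . D ;], [P → . P a P], [Y → . + Y D], [Y → . +], [Y → . num Y num], [Y → num . Y num] }  — shift
  I5: { [P → D . ;] }  — shift
  I6: { [D → . Y], [D → . num P D], [D → . num num], [D → num P . D], [P → P . a P], [Y → . + Y D], [Y → . +], [Y → . num Y num] }  — shift
  I7: { [D → Y .], [Y → num Y . num] }  — shift, reduce
  I8: { [D → . Y], [D → . num P D], [D → . num num], [D → num . P D], [D → num . num], [D → num num .], [P → . D ;], [P → . P a P], [Y → . + Y D], [Y → . +], [Y → . num Y num], [Y → num . Y num] }  — shift, reduce
  I9: { [Y → num Y num .] }  — reduce
  I10: { [D → num P D .] }  — reduce
  I11: { [D → . Y], [D → . num P D], [D → . num num], [P → . D ;], [P → . P a P], [P → P a . P], [Y → . + Y D], [Y → . +], [Y → . num Y num] }  — shift
  I12: { [P → P . a P], [P → P a P .] }  — shift, reduce
  I13: { [P → D ; .] }  — reduce
  I14: { [D → . Y], [D → . num P D], [D → . num num], [Y → + Y . D], [Y → . + Y D], [Y → . +], [Y → . num Y num] }  — shift
  I15: { [Y → . + Y D], [Y → . +], [Y → . num Y num], [Y → num . Y num] }  — shift
  I16: { [Y → num Y . num] }  — shift
  I17: { [Y → + Y D .] }  — reduce

I1 contains reduce item [Y → + .] and shift items [Y → . +], [Y → . + Y D], [Y → . num Y num] — shift-reduce conflict.
I7 contains reduce item [D → Y .] and shift item [Y → num Y . num] — shift-reduce conflict.
I8 contains reduce item [D → num num .] and shift items [D → . num P D], [D → . num num], [D → num . num], [Y → . +], [Y → . + Y D], [Y → . num Y num] — shift-reduce conflict.
I12 contains reduce item [P → P a P .] and shift item [P → P . a P] — shift-reduce conflict.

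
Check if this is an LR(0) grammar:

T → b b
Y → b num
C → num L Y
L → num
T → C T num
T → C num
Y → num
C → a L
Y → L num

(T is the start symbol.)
No. Reduce-reduce conflict: [L → num .] and [Y → num .]

Augment with T' → T and build the canonical LR(0) collection (I0 = CLOSURE({[T' → . T]}), then GOTO on every symbol after a dot until no new states appear). It has 19 states:
  I0: { [C → . a L], [C → . num L Y], [T → . C T num], [T → . C num], [T → . b b], [T' → . T] }  — shift
  I1: { [C → . a L], [C → . num L Y], [T → . C T num], [T → . C num], [T → . b b], [T → C . T num], [T → C . num] }  — shift
  I2: { [T' → T .] }  — accept
  I3: { [C → a . L], [L → . num] }  — shift
  I4: { [T → b . b] }  — shift
  I5: { [C → num . L Y], [L → . num] }  — shift
  I6: { [C → num L . Y], [L → . num], [Y → . L num], [Y → . b num], [Y → . num] }  — shift
  I7: { [L → num .] }  — reduce
  I8: { [Y → L . num] }  — shift
  I9: { [C → num L Y .] }  — reduce
  I10: { [Y → b . num] }  — shift
  I11: { [L → num .], [Y → num .] }  — 2 reduces
  I12: { [Y → b num .] }  — reduce
  I13: { [Y → L num .] }  — reduce
  I14: { [T → b b .] }  — reduce
  I15: { [C → a L .] }  — reduce
  I16: { [T → C T . num] }  — shift
  I17: { [C → num . L Y], [L → . num], [T → C num .] }  — shift, reduce
  I18: { [T → C T num .] }  — reduce

Conflict in state I11:
  Reduce-reduce conflict: [L → num .] and [Y → num .]
So the grammar is NOT LR(0).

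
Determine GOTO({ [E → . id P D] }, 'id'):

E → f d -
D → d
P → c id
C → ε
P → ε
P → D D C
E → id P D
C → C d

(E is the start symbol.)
GOTO(I, 'id') = CLOSURE({ [A → αX.β] : [A → α.Xβ] ∈ I, X = 'id' })

Items with dot before 'id', with the dot advanced:
  [E → . id P D] → [E → id . P D]
Closure of the advanced items:
  [E → id . P D] has the dot before P: add [P → . c id], [P → .], [P → . D D C]
  [P → . D D C] has the dot before D: add [D → . d]

GOTO = { [D → . d], [E → id . P D], [P → . D D C], [P → . c id], [P → .] }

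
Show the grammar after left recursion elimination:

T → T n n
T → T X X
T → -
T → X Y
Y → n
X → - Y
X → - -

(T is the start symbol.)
T → - T'
T → X Y T'
T' → n n T'
T' → X X T'
T' → ε
Y → n
X → - Y
X → - -

T is directly left-recursive. The standard transformation for
  A → A α₁ | ... | A α_m | β₁ | ... | β_n
is
  A  → β₁ A' | ... | β_n A'
  A' → α₁ A' | ... | α_m A' | ε

T → - becomes T → - T'
T → X Y becomes T → X Y T'
T → T n n becomes T' → n n T'
T → T X X becomes T' → X X T'
Add T' → ε

Productions for other non-terminals are unchanged:
  Y → n
  X → - Y
  X → - -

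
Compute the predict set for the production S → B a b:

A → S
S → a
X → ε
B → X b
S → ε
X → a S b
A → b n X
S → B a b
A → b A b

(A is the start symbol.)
PREDICT(S → B a b) = (FIRST(RHS) \ {ε}) ∪ (FOLLOW(S) if ε ∈ FIRST(RHS), i.e. RHS ⇒* ε)
FIRST(B) = { 'a', 'b' }
FIRST(B a b) = { 'a', 'b' }
ε ∉ FIRST(B a b), so FOLLOW(S) is not added.
PREDICT(S → B a b) = { 'a', 'b' }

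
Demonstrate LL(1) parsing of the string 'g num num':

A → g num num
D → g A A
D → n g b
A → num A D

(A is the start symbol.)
LL(1) parsing maintains a stack (initially the start symbol over $) and the input. At each step: if the stack top is a terminal, match it against the current input token; if it is a non-terminal N, replace it with the RHS of M[N, lookahead] (the unique production whose predict set contains the lookahead).

Stack is shown with the top on the left.

Stack        Input        Action
--------------------------------
A $          g num num $  output A → g num num
g num num $  g num num $  match 'g'
num num $    num num $    match 'num'
num $        num $        match 'num'
$            $            accept

The string is accepted.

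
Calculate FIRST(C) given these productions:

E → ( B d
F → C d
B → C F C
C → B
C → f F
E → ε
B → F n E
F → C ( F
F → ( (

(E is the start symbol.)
FIRST sets of the other non-terminals involved (by the same procedure, iterated to a fixed point):
  FIRST(B) = { '(', 'f' }

From C → B:
  - B is a non-terminal: add FIRST(B) \ {ε} = { '(', 'f' }
    B is not nullable, so stop
From C → f F:
  - f is a terminal: add 'f' and stop

Collecting: FIRST(C) = { '(', 'f' }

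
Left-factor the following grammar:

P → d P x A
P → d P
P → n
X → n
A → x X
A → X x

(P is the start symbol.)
P → d P P'
P' → x A
P' → ε
P → n
X → n
A → x X
A → X x

Left-factoring transforms A → αβ₁ | αβ₂ into A → αA' and A' → β₁ | β₂
(α is the longest common prefix among the alternatives). Repeat until
no nonterminal has two alternatives with a common prefix.

Round 1: P has alternatives sharing prefix 'd P'. Introduce P': P → d P P'
  Add: P' → x A
  Add: P' → ε

No remaining common prefixes — done.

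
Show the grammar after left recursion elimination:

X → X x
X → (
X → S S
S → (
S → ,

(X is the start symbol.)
X is directly left-recursive. The standard transformation for
  A → A α₁ | ... | A α_m | β₁ | ... | β_n
is
  A  → β₁ A' | ... | β_n A'
  A' → α₁ A' | ... | α_m A' | ε

X → ( becomes X → ( X'
X → S S becomes X → S S X'
X → X x becomes X' → x X'
Add X' → ε

Productions for other non-terminals are unchanged:
  S → (
  S → ,

Resulting grammar:
X → ( X'
X → S S X'
X' → x X'
X' → ε
S → (
S → ,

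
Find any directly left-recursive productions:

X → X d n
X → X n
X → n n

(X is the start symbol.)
Yes, X is left-recursive

Direct left recursion occurs when N → N α for some non-terminal N (the right-hand side begins with the left-hand side itself).

X → X d n: LEFT RECURSIVE (starts with X)
X → X n: LEFT RECURSIVE (starts with X)
X → n n: starts with n

The grammar has direct left recursion on: X.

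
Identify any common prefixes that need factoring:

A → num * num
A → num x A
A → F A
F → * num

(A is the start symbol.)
Left-factoring is needed when two productions for the same non-terminal
share a common prefix on the right-hand side.

Productions for A:
  A → num * num
  A → num x A
  A → F A

Found common prefix 'num' in productions for A

Answer: Yes, A has productions with common prefix 'num'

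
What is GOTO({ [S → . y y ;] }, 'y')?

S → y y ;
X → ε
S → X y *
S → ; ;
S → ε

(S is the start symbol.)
{ [S → y . y ;] }

GOTO(I, 'y') = CLOSURE({ [A → αX.β] : [A → α.Xβ] ∈ I, X = 'y' })

Items with dot before 'y', with the dot advanced:
  [S → . y y ;] → [S → y . y ;]
Closure adds nothing (no advanced item has the dot before a non-terminal).

GOTO = { [S → y . y ;] }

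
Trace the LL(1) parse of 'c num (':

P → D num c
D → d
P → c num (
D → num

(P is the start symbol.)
Stack is shown with the top on the left.

Stack      Input      Action
----------------------------
P $        c num ( $  output P → c num (
c num ( $  c num ( $  match 'c'
num ( $    num ( $    match 'num'
( $        ( $        match '('
$          $          accept

The string is accepted.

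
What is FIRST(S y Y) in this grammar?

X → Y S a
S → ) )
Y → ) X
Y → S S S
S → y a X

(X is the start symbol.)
{ ')', 'y' }

FIRST sets of the non-terminals involved (from the grammar, by fixed-point iteration):
  FIRST(S) = { ')', 'y' }

To compute FIRST(S y Y), process the symbols left to right:
Symbol S is a non-terminal. Add FIRST(S) \ {ε} = { ')', 'y' }
S is not nullable (ε ∉ FIRST(S)), so stop here.
FIRST(S y Y) = { ')', 'y' }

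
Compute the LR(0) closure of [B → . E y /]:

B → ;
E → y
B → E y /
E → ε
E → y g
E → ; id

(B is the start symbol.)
To compute CLOSURE, for each item [A → α.Bβ] where B is a non-terminal, add [B → .γ] for all productions B → γ; repeat for the newly added items until nothing changes.

Start with: [B → . E y /]
  [B → . E y /] has the dot before E: add [E → . y], [E → .], [E → . y g], [E → . ; id]
No further items can be added.

CLOSURE = { [B → . E y /], [E → . ; id], [E → . y g], [E → . y], [E → .] }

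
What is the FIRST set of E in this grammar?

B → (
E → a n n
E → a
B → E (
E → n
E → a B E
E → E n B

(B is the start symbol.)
From E → a n n:
  - a is a terminal: add 'a' and stop
From E → a:
  - a is a terminal: add 'a' and stop
From E → n:
  - n is a terminal: add 'n' and stop
From E → a B E:
  - a is a terminal: add 'a' and stop
From E → E n B:
  - E is the symbol being defined: contributes nothing new
    E is not nullable, so stop

Collecting: FIRST(E) = { 'a', 'n' }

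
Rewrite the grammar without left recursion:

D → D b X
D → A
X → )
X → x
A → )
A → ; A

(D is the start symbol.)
D is directly left-recursive. The standard transformation for
  A → A α₁ | ... | A α_m | β₁ | ... | β_n
is
  A  → β₁ A' | ... | β_n A'
  A' → α₁ A' | ... | α_m A' | ε

D → A becomes D → A D'
D → D b X becomes D' → b X D'
Add D' → ε

Productions for other non-terminals are unchanged:
  X → )
  X → x
  A → )
  A → ; A

Resulting grammar:
D → A D'
D' → b X D'
D' → ε
X → )
X → x
A → )
A → ; A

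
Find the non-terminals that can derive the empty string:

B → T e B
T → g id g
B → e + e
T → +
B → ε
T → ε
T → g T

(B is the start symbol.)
ε-productions: B → ε, T → ε
So B, T are immediately nullable.
Every non-terminal is now nullable.
Nullable = { 'B', 'T' }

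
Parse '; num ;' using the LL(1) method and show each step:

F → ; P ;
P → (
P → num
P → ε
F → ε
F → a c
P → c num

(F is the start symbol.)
Stack is shown with the top on the left.

Stack    Input      Action
--------------------------
F $      ; num ; $  output F → ; P ;
; P ; $  ; num ; $  match ';'
P ; $    num ; $    output P → num
num ; $  num ; $    match 'num'
; $      ; $        match ';'
$        $          accept

The string is accepted.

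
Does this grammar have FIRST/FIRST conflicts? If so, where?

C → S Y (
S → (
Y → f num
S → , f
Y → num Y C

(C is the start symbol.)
No FIRST/FIRST conflicts.

A FIRST/FIRST conflict occurs when two productions N → α and N → β for the same non-terminal have FIRST(α) ∩ FIRST(β) ≠ ∅ (with ε ∈ FIRST of a nullable right-hand side, so two nullable alternatives also conflict).

Productions for S:
  S → (: FIRST = { '(' }
  S → , f: FIRST = { ',' }
Productions for Y:
  Y → f num: FIRST = { 'f' }
  Y → num Y C: FIRST = { 'num' }
C has only one production, so no FIRST/FIRST conflict is possible there.

All alternatives of each non-terminal have pairwise disjoint FIRST sets.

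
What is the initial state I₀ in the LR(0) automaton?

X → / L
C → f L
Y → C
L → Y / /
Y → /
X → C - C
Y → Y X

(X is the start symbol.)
{ [C → . f L], [X → . / L], [X → . C - C], [X' → . X] }

First, augment the grammar with X' → X
I₀ = CLOSURE({ [X' → . X] }):
  [X' → . X] has the dot before X: add [X → . / L], [X → . C - C]
  [X → . C - C] has the dot before C: add [C → . f L]
No further items can be added.

I₀ = { [C → . f L], [X → . / L], [X → . C - C], [X' → . X] }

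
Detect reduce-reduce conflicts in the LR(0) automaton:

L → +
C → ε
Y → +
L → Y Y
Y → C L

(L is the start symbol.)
Yes — I1: [L → + .] vs [Y → + .]

Augment with L' → L and build the canonical LR(0) collection (I0 = CLOSURE({[L' → . L]}), then GOTO on every symbol after a dot until no new states appear). It has 8 states:
  I0: { [C → .], [L → . +], [L → . Y Y], [L' → . L], [Y → . +], [Y → . C L] }  — shift, reduce
  I1: { [L → + .], [Y → + .] }  — 2 reduces
  I2: { [C → .], [L → . +], [L → . Y Y], [Y → . +], [Y → . C L], [Y → C . L] }  — shift, reduce
  I3: { [L' → L .] }  — accept
  I4: { [C → .], [L → Y . Y], [Y → . +], [Y → . C L] }  — shift, reduce
  I5: { [Y → + .] }  — reduce
  I6: { [L → Y Y .] }  — reduce
  I7: { [Y → C L .] }  — reduce

I1 contains complete items [L → + .], [Y → + .] — reduce-reduce conflict.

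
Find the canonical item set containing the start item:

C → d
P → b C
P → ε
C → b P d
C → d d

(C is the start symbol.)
First, augment the grammar with C' → C
I₀ = CLOSURE({ [C' → . C] }):
  [C' → . C] has the dot before C: add [C → . d], [C → . b P d], [C → . d d]
No further items can be added.

I₀ = { [C → . b P d], [C → . d d], [C → . d], [C' → . C] }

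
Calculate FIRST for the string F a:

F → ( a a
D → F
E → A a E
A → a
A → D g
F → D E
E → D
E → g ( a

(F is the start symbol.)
FIRST sets of the non-terminals involved (from the grammar, by fixed-point iteration):
  FIRST(F) = { '(' }

To compute FIRST(F a), process the symbols left to right:
Symbol F is a non-terminal. Add FIRST(F) \ {ε} = { '(' }
F is not nullable (ε ∉ FIRST(F)), so stop here.
FIRST(F a) = { '(' }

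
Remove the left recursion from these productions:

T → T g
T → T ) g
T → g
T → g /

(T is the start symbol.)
T is directly left-recursive. The standard transformation for
  A → A α₁ | ... | A α_m | β₁ | ... | β_n
is
  A  → β₁ A' | ... | β_n A'
  A' → α₁ A' | ... | α_m A' | ε

T → g becomes T → g T'
T → g / becomes T → g / T'
T → T g becomes T' → g T'
T → T ) g becomes T' → ) g T'
Add T' → ε

Resulting grammar:
T → g T'
T → g / T'
T' → g T'
T' → ) g T'
T' → ε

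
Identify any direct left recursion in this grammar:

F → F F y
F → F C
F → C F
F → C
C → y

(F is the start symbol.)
Direct left recursion occurs when N → N α for some non-terminal N (the right-hand side begins with the left-hand side itself).

F → F F y: LEFT RECURSIVE (starts with F)
F → F C: LEFT RECURSIVE (starts with F)
F → C F: starts with C
F → C: starts with C
C → y: starts with y

The grammar has direct left recursion on: F.

Answer: Yes, F is left-recursive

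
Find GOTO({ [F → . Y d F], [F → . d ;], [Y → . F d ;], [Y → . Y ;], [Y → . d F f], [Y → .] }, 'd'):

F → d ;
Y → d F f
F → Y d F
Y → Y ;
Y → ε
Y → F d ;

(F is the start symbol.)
{ [F → . Y d F], [F → . d ;], [F → d . ;], [Y → . F d ;], [Y → . Y ;], [Y → . d F f], [Y → .], [Y → d . F f] }

GOTO(I, 'd') = CLOSURE({ [A → αX.β] : [A → α.Xβ] ∈ I, X = 'd' })

Items with dot before 'd', with the dot advanced:
  [F → . d ;] → [F → d . ;]
  [Y → . d F f] → [Y → d . F f]
Closure of the advanced items:
  [Y → d . F f] has the dot before F: add [F → . d ;], [F → . Y d F]
  [F → . Y d F] has the dot before Y: add [Y → . d F f], [Y → . Y ;], [Y → .], [Y → . F d ;]

GOTO = { [F → . Y d F], [F → . d ;], [F → d . ;], [Y → . F d ;], [Y → . Y ;], [Y → . d F f], [Y → .], [Y → d . F f] }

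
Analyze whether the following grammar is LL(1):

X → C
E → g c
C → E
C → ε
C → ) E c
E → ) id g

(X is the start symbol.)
No. Predict set conflict for C: { ')' }

Relevant sets:
  FIRST(E) = { ')', 'g' }
  FOLLOW(C) = { $ }

For E:
  PREDICT(E → g c) = { 'g' }
  PREDICT(E → ')' id g) = { ')' }
For C:
  PREDICT(C → E) = { ')', 'g' }
  PREDICT(C → ε) = { $ }
  PREDICT(C → ')' E c) = { ')' }
X has a single production, so nothing to check there.

Conflict found: Predict set conflict for C: { ')' }
The grammar is NOT LL(1).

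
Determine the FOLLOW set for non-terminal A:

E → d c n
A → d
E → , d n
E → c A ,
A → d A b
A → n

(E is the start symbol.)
To compute FOLLOW(A), find every occurrence of A on a right-hand side N → α A β: add FIRST(β) \ {ε}, and if β is empty or nullable also add FOLLOW(N). Iterate to a fixed point.

In E → c A ,: A is followed by ',', add FIRST(',') \ {ε} = { ',' }
In A → d A b: A is followed by b, add FIRST(b) \ {ε} = { 'b' }

Taking the union: FOLLOW(A) = { ',', 'b' }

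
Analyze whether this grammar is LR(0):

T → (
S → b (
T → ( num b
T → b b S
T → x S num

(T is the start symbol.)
Augment with T' → T and build the canonical LR(0) collection (I0 = CLOSURE({[T' → . T]}), then GOTO on every symbol after a dot until no new states appear). It has 13 states:
  I0: { [T → . ( num b], [T → . (], [T → . b b S], [T → . x S num], [T' → . T] }  — shift
  I1: { [T → ( . num b], [T → ( .] }  — shift, reduce
  I2: { [T' → T .] }  — accept
  I3: { [T → b . b S] }  — shift
  I4: { [S → . b (], [T → x . S num] }  — shift
  I5: { [T → x S . num] }  — shift
  I6: { [S → b . (] }  — shift
  I7: { [S → b ( .] }  — reduce
  I8: { [T → x S num .] }  — reduce
  I9: { [S → . b (], [T → b b . S] }  — shift
  I10: { [T → b b S .] }  — reduce
  I11: { [T → ( num . b] }  — shift
  I12: { [T → ( num b .] }  — reduce

Conflict in state I1:
  Shift-reduce conflict between [T → ( .] and [T → ( . num b]
So the grammar is NOT LR(0).

Answer: No. Shift-reduce conflict between [T → ( .] and [T → ( . num b]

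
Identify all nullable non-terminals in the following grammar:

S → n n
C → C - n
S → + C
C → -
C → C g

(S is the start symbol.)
A non-terminal is nullable if it can derive ε (the empty string): either it has an ε-production, or it has a production whose right-hand side consists entirely of nullable non-terminals.

There are no ε-productions, so no non-terminal can derive ε.
No non-terminals are nullable.

Answer: None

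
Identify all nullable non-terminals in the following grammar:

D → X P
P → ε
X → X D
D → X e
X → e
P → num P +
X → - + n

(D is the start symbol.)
A non-terminal is nullable if it can derive ε (the empty string): either it has an ε-production, or it has a production whose right-hand side consists entirely of nullable non-terminals.

ε-productions: P → ε
So P is immediately nullable.
No further non-terminal can be added: every production for the remaining non-terminals contains a terminal or a non-nullable non-terminal.
Nullable = { 'P' }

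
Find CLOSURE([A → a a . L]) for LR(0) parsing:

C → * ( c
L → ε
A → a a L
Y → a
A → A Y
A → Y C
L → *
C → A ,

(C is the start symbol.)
Start with: [A → a a . L]
  [A → a a . L] has the dot before L: add [L → .], [L → . *]
No further items can be added.

CLOSURE = { [A → a a . L], [L → . *], [L → .] }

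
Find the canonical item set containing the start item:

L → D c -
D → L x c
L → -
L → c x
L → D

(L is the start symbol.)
{ [D → . L x c], [L → . -], [L → . D c -], [L → . D], [L → . c x], [L' → . L] }

First, augment the grammar with L' → L
I₀ = CLOSURE({ [L' → . L] }):
  [L' → . L] has the dot before L: add [L → . D c -], [L → . -], [L → . c x], [L → . D]
  [L → . D c -] has the dot before D: add [D → . L x c]
No further items can be added.

I₀ = { [D → . L x c], [L → . -], [L → . D c -], [L → . D], [L → . c x], [L' → . L] }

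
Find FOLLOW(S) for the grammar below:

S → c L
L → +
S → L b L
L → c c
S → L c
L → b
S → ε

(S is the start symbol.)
S is the start symbol, so $ ∈ FOLLOW(S).
S does not occur on any right-hand side.

Taking the union: FOLLOW(S) = { $ }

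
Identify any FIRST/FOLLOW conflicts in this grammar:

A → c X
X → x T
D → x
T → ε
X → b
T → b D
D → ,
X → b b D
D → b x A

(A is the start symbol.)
No FIRST/FOLLOW conflicts.

Nullable non-terminals: T.

T: nullable alternative(s) T → ε; FOLLOW(T) = { $ }
  T → ε: FIRST \ {ε} = { } — this is the only nullable alternative, skip
  T → b D: FIRST \ {ε} = { 'b' } — disjoint from FOLLOW(T)

A, D, X have no nullable alternative, so no FIRST/FOLLOW check is needed there.

No FIRST/FOLLOW conflicts found.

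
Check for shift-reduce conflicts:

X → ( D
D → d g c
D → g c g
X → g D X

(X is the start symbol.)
A shift-reduce conflict occurs when an LR(0) state has both:
  - a complete (reduce) item [A → α .] (dot at the end), and
  - a shift item [B → β . c γ] (dot before a terminal).

Augment with X' → X and build the canonical LR(0) collection (I0 = CLOSURE({[X' → . X]}), then GOTO on every symbol after a dot until no new states appear). It has 13 states:
  I0: { [X → . ( D], [X → . g D X], [X' → . X] }  — shift
  I1: { [D → . d g c], [D → . g c g], [X → ( . D] }  — shift
  I2: { [X' → X .] }  — accept
  I3: { [D → . d g c], [D → . g c g], [X → g . D X] }  — shift
  I4: { [X → . ( D], [X → . g D X], [X → g D . X] }  — shift
  I5: { [D → d . g c] }  — shift
  I6: { [D → g . c g] }  — shift
  I7: { [D → g c . g] }  — shift
  I8: { [D → g c g .] }  — reduce
  I9: { [D → d g . c] }  — shift
  I10: { [D → d g c .] }  — reduce
  I11: { [X → g D X .] }  — reduce
  I12: { [X → ( D .] }  — reduce

No state contains both a complete item and a shift item.

Answer: No shift-reduce conflicts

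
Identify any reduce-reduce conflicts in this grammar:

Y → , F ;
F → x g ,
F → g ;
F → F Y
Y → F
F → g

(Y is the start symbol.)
No reduce-reduce conflicts

Augment with Y' → Y and build the canonical LR(0) collection (I0 = CLOSURE({[Y' → . Y]}), then GOTO on every symbol after a dot until no new states appear). It has 12 states:
  I0: { [F → . F Y], [F → . g ;], [F → . g], [F → . x g ,], [Y → . , F ;], [Y → . F], [Y' → . Y] }  — shift
  I1: { [F → . F Y], [F → . g ;], [F → . g], [F → . x g ,], [Y → , . F ;] }  — shift
  I2: { [F → . F Y], [F → . g ;], [F → . g], [F → . x g ,], [F → F . Y], [Y → . , F ;], [Y → . F], [Y → F .] }  — shift, reduce
  I3: { [Y' → Y .] }  — accept
  I4: { [F → g . ;], [F → g .] }  — shift, reduce
  I5: { [F → x . g ,] }  — shift
  I6: { [F → x g . ,] }  — shift
  I7: { [F → x g , .] }  — reduce
  I8: { [F → g ; .] }  — reduce
  I9: { [F → F Y .] }  — reduce
  I10: { [F → . F Y], [F → . g ;], [F → . g], [F → . x g ,], [F → F . Y], [Y → , F . ;], [Y → . , F ;], [Y → . F] }  — shift
  I11: { [Y → , F ; .] }  — reduce

No state contains more than one complete item.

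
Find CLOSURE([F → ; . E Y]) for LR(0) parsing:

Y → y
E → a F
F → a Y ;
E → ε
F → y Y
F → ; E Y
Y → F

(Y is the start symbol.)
To compute CLOSURE, for each item [A → α.Bβ] where B is a non-terminal, add [B → .γ] for all productions B → γ; repeat for the newly added items until nothing changes.

Start with: [F → ; . E Y]
  [F → ; . E Y] has the dot before E: add [E → . a F], [E → .]
No further items can be added.

CLOSURE = { [E → . a F], [E → .], [F → ; . E Y] }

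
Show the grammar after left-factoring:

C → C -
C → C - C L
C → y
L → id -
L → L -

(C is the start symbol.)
Left-factoring transforms A → αβ₁ | αβ₂ into A → αA' and A' → β₁ | β₂
(α is the longest common prefix among the alternatives). Repeat until
no nonterminal has two alternatives with a common prefix.

Round 1: C has alternatives sharing prefix 'C -'. Introduce C': C → C - C'
  Add: C' → ε
  Add: C' → C L

No remaining common prefixes — done.

Resulting grammar:
C → C - C'
C' → ε
C' → C L
C → y
L → id -
L → L -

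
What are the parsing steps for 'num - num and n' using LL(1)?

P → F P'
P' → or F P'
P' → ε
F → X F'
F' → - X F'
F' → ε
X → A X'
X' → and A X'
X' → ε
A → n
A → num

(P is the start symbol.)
Stack is shown with the top on the left.

Stack             Input              Action
-------------------------------------------
P $               num - num and n $  output P → F P'
F P' $            num - num and n $  output F → X F'
X F' P' $         num - num and n $  output X → A X'
A X' F' P' $      num - num and n $  output A → num
num X' F' P' $    num - num and n $  match 'num'
X' F' P' $        - num and n $      output X' → ε
F' P' $           - num and n $      output F' → - X F'
- X F' P' $       - num and n $      match '-'
X F' P' $         num and n $        output X → A X'
A X' F' P' $      num and n $        output A → num
num X' F' P' $    num and n $        match 'num'
X' F' P' $        and n $            output X' → and A X'
and A X' F' P' $  and n $            match 'and'
A X' F' P' $      n $                output A → n
n X' F' P' $      n $                match 'n'
X' F' P' $        $                  output X' → ε
F' P' $           $                  output F' → ε
P' $              $                  output P' → ε
$                 $                  accept

The string is accepted.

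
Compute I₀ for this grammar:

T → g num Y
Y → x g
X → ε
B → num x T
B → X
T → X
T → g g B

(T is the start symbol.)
{ [T → . X], [T → . g g B], [T → . g num Y], [T' → . T], [X → .] }

First, augment the grammar with T' → T
I₀ = CLOSURE({ [T' → . T] }):
  [T' → . T] has the dot before T: add [T → . g num Y], [T → . X], [T → . g g B]
  [T → . X] has the dot before X: add [X → .]
No further items can be added.

I₀ = { [T → . X], [T → . g g B], [T → . g num Y], [T' → . T], [X → .] }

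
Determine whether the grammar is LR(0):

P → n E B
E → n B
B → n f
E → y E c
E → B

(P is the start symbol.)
Augment with P' → P and build the canonical LR(0) collection (I0 = CLOSURE({[P' → . P]}), then GOTO on every symbol after a dot until no new states appear). It has 13 states:
  I0: { [P → . n E B], [P' → . P] }  — shift
  I1: { [P' → P .] }  — accept
  I2: { [B → . n f], [E → . B], [E → . n B], [E → . y E c], [P → n . E B] }  — shift
  I3: { [E → B .] }  — reduce
  I4: { [B → . n f], [P → n E . B] }  — shift
  I5: { [B → . n f], [B → n . f], [E → n . B] }  — shift
  I6: { [B → . n f], [E → . B], [E → . n B], [E → . y E c], [E → y . E c] }  — shift
  I7: { [E → y E . c] }  — shift
  I8: { [E → y E c .] }  — reduce
  I9: { [E → n B .] }  — reduce
  I10: { [B → n f .] }  — reduce
  I11: { [B → n . f] }  — shift
  I12: { [P → n E B .] }  — reduce

Every state is either a pure shift/goto state or contains exactly one complete item and nothing to shift — no conflicts. The grammar is LR(0).

Answer: Yes, the grammar is LR(0)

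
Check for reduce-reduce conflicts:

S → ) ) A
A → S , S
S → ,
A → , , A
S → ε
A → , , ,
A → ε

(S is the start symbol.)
Yes — I4: [A → .] vs [S → .]; I10: [A → .] vs [S → .]; I11: [A → , , , .] vs [S → , .]

Augment with S' → S and build the canonical LR(0) collection (I0 = CLOSURE({[S' → . S]}), then GOTO on every symbol after a dot until no new states appear). It has 13 states:
  I0: { [S → . ) ) A], [S → . ,], [S → .], [S' → . S] }  — shift, reduce
  I1: { [S → ) . ) A] }  — shift
  I2: { [S → , .] }  — reduce
  I3: { [S' → S .] }  — accept
  I4: { [A → . , , ,], [A → . , , A], [A → . S , S], [A → .], [S → ) ) . A], [S → . ) ) A], [S → . ,], [S → .] }  — shift, 2 reduces
  I5: { [A → , . , ,], [A → , . , A], [S → , .] }  — shift, reduce
  I6: { [S → ) ) A .] }  — reduce
  I7: { [A → S . , S] }  — shift
  I8: { [A → S , . S], [S → . ) ) A], [S → . ,], [S → .] }  — shift, reduce
  I9: { [A → S , S .] }  — reduce
  I10: { [A → , , . ,], [A → , , . A], [A → . , , ,], [A → . , , A], [A → . S , S], [A → .], [S → . ) ) A], [S → . ,], [S → .] }  — shift, 2 reduces
  I11: { [A → , , , .], [A → , . , ,], [A → , . , A], [S → , .] }  — shift, 2 reduces
  I12: { [A → , , A .] }  — reduce

I4 contains complete items [A → .], [S → .] — reduce-reduce conflict.
I10 contains complete items [A → .], [S → .] — reduce-reduce conflict.
I11 contains complete items [A → , , , .], [S → , .] — reduce-reduce conflict.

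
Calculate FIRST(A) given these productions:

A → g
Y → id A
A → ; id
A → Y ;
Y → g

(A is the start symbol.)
{ ';', 'g', 'id' }

To compute FIRST(A), examine every production with A on the left-hand side, reading each right-hand side left to right until a non-nullable symbol is reached.

FIRST sets of the other non-terminals involved (by the same procedure, iterated to a fixed point):
  FIRST(Y) = { 'g', 'id' }

From A → g:
  - g is a terminal: add 'g' and stop
From A → ; id:
  - ';' is a terminal: add ';' and stop
From A → Y ;:
  - Y is a non-terminal: add FIRST(Y) \ {ε} = { 'g', 'id' }
    Y is not nullable, so stop

Collecting: FIRST(A) = { ';', 'g', 'id' }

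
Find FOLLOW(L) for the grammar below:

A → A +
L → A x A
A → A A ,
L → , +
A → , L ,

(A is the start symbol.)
{ ',' }

In A → , L ,: L is followed by ',', add FIRST(',') \ {ε} = { ',' }

Taking the union: FOLLOW(L) = { ',' }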